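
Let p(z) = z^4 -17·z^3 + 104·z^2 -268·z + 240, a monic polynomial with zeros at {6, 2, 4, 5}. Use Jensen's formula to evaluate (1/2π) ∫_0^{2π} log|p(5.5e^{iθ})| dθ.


Zeros: 2, 4, 5, 6; r = 5.5.
Inside |z| < r: 2, 4, 5. Outside (|z| ≥ r): 6.
p(0) = 240, so log|p(0)| = log(240) = 5.4806.
Apply Jensen: I(r) = log|p(0)| + Σ_k log(r/|z_k|), summed over zeros inside |z| < r.
  log(r/|z_k|) for z_k = 2: log(5.5/2) = 1.0116
  log(r/|z_k|) for z_k = 4: log(5.5/4) = 0.3185
  log(r/|z_k|) for z_k = 5: log(5.5/5) = 0.0953
  Outside zeros (6) contribute nothing to the Jensen sum.
Sum over inside zeros: 1.4254.
I(r) = log|p(0)| + (inside sum) = 5.4806 + 1.4254 = 6.9060.
Note: since some zeros are outside |z| ≤ r, the simplified n·log(r) form does NOT apply — only the inside zeros contribute.

I(r) ≈ 6.9060.


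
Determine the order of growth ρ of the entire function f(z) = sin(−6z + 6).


sin(w) is a linear combination of e^{iw} and e^{−iw} (or e^w, e^{−w} in the hyperbolic case), so |sin(w)| ≤ e^{|w|}. With w = −6z + 6, |w| ≤ 6|z| + 6 = 6r + 6 on |z| = r, giving M(r) ≤ e^{6r + 6}, so ρ ≤ 1. On a suitable ray (z = it for sin/cos; z = t for sinh/cosh, t real → ∞), |sin(−6z + 6)| grows like e^{6|t|}/2, so ρ ≥ 1. Hence ρ = 1.
Therefore ρ = 1.

Order ρ = 1.


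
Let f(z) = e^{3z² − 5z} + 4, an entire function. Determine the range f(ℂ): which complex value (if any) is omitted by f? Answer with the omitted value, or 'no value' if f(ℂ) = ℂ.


Little Picard bounds the complement of f(ℂ) to at most one point.
The exponent g(z) = 3z² − 5z is a nonconstant polynomial, hence surjective onto ℂ. So e^{g(z)} takes every value in {e^w : w ∈ ℂ} = ℂ ∖ {0}. Adding 4 shifts the range to ℂ ∖ {4}. f omits exactly 4.

Omitted value: 4.


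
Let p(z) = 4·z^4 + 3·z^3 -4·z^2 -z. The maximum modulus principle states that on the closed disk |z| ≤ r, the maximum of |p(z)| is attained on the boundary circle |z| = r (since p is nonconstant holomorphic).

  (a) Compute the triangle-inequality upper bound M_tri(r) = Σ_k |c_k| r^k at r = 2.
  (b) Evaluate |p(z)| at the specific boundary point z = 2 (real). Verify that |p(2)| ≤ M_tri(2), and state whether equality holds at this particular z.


Coefficients: c_0 = 0, c_1 = -1, c_2 = -4, c_3 = 3, c_4 = 4. Radius r = 2.
Part (a). Triangle bound: M_tri(r) = Σ_k |c_k| r^k
  = |0|·2^0 + |-1|·2^1 + |-4|·2^2 + |3|·2^3 + |4|·2^4
  = 0 + 2 + 16 + 24 + 64 = 106.
This bounds M(r) := max_{|z|=r} |p(z)| from above; equality holds iff all terms c_k z^k can be made to align in phase at a single z on |z|=r.
Part (b). At z = 2 (real, on the circle |z| = r):
  p(2) = (0)·2^0 + (-1)·2^1 + (-4)·2^2 + (3)·2^3 + (4)·2^4 = 70.
  |p(2)| = 70.
Check: |p(2)| = 70 ≤ 106 = M_tri(2). ✓ Equality does not hold at z = 2 (the coefficients have mixed signs, so the terms do not all align in phase there).

M_tri(2) = 106; |p(2)| = 70; equality at z=2: no.


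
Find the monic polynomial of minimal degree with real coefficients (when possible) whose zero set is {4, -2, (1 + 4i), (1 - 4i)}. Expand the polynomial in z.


The polynomial is p(z) = ∏_{α ∈ S} (z − α), where S = {4, -2, (1 + 4i), (1 - 4i)}.
Expanding the product yields: p(z) = z^4 -4·z^3 + 13·z^2 -18·z -136.
Note conjugate pairs combine to real quadratics: (z − (1+4i))(z − (1−4i)) = z² − 2z + 17.
The resulting polynomial has degree 4 and real coefficients as required.

p(z) = z^4 -4·z^3 + 13·z^2 -18·z -136.


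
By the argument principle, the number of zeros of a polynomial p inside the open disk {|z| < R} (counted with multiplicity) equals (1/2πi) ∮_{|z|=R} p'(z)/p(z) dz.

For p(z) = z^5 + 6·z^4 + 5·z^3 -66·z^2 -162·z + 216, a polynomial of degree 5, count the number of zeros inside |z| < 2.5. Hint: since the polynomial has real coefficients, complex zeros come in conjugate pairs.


The zeros of p are: 3, 1, -4, (-3 + 3i), (-3 - 3i).
Their magnitudes are: 3, 1, 4, 4.243, 4.243.
Zeros with |z| < R = 2.5: 1.
Count = 1.
By the argument principle, (1/2πi) ∮_{|z|=R} p'(z)/p(z) dz equals exactly this count.

Number of zeros inside |z| < 2.5: 1.


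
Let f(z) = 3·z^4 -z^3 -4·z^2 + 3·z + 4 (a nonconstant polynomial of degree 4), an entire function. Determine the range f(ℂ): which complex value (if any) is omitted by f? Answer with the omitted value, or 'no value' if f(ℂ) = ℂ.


Little Picard bounds the complement of f(ℂ) to at most one point.
For every w ∈ ℂ, the equation p(z) − w = 0 is a nonconstant polynomial in z and hence has at least one root by the fundamental theorem of algebra. So p is surjective onto ℂ, omitting no value.

Omitted value: no value.


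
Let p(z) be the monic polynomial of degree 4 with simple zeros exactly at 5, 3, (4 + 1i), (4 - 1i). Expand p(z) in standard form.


The polynomial is p(z) = ∏_{α ∈ S} (z − α), where S = {5, 3, (4 + 1i), (4 - 1i)}.
Expanding the product yields: p(z) = z^4 -16·z^3 + 96·z^2 -256·z + 255.
Note conjugate pairs combine to real quadratics: (z − (4+1i))(z − (4−1i)) = z² − 8z + 17.
The resulting polynomial has degree 4 and real coefficients as required.

p(z) = z^4 -16·z^3 + 96·z^2 -256·z + 255.


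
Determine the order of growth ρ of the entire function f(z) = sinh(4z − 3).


sinh(w) is a linear combination of e^{iw} and e^{−iw} (or e^w, e^{−w} in the hyperbolic case), so |sinh(w)| ≤ e^{|w|}. With w = 4z − 3, |w| ≤ 4|z| + 3 = 4r + 3 on |z| = r, giving M(r) ≤ e^{4r + 3}, so ρ ≤ 1. On a suitable ray (z = it for sin/cos; z = t for sinh/cosh, t real → ∞), |sinh(4z − 3)| grows like e^{4|t|}/2, so ρ ≥ 1. Hence ρ = 1.
Therefore ρ = 1.

Order ρ = 1.


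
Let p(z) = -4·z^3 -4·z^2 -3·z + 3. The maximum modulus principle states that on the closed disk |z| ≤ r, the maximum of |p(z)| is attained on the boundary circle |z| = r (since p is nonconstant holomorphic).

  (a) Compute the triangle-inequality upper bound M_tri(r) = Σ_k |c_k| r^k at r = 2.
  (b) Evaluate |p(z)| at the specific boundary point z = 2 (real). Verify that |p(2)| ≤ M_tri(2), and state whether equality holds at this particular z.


Coefficients: c_0 = 3, c_1 = -3, c_2 = -4, c_3 = -4. Radius r = 2.
Part (a). Triangle bound: M_tri(r) = Σ_k |c_k| r^k
  = |3|·2^0 + |-3|·2^1 + |-4|·2^2 + |-4|·2^3
  = 3 + 6 + 16 + 32 = 57.
This bounds M(r) := max_{|z|=r} |p(z)| from above; equality holds iff all terms c_k z^k can be made to align in phase at a single z on |z|=r.
Part (b). At z = 2 (real, on the circle |z| = r):
  p(2) = (3)·2^0 + (-3)·2^1 + (-4)·2^2 + (-4)·2^3 = -51.
  |p(2)| = 51.
Check: |p(2)| = 51 ≤ 57 = M_tri(2). ✓ Equality does not hold at z = 2 (the coefficients have mixed signs, so the terms do not all align in phase there).

M_tri(2) = 57; |p(2)| = 51; equality at z=2: no.


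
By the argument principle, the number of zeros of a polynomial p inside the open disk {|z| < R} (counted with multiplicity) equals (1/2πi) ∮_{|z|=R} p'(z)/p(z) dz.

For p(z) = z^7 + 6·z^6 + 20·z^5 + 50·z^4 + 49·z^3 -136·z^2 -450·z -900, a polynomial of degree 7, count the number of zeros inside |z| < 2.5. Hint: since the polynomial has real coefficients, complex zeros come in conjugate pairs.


The zeros of p are: (-1 + 2i), (-1 - 2i), (-3 + 1i), (-3 - 1i), 2, (0 + 3i), (0 - 3i).
Their magnitudes are: 2.236, 2.236, 3.162, 3.162, 2, 3, 3.
Zeros with |z| < R = 2.5: (-1 + 2i), (-1 - 2i), 2.
Count = 3.
By the argument principle, (1/2πi) ∮_{|z|=R} p'(z)/p(z) dz equals exactly this count.

Number of zeros inside |z| < 2.5: 3.


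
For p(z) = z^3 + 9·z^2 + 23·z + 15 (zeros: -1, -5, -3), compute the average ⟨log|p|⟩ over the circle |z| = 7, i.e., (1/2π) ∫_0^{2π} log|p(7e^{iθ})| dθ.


Zeros: -5, -3, -1; r = 7.
Inside |z| < r: -5, -3, -1. Outside (|z| ≥ r): ∅.
p(0) = 15, so log|p(0)| = log(15) = 2.7081.
Apply Jensen: I(r) = log|p(0)| + Σ_k log(r/|z_k|), summed over zeros inside |z| < r.
  log(r/|z_k|) for z_k = -1: log(7/1) = 1.9459
  log(r/|z_k|) for z_k = -5: log(7/5) = 0.3365
  log(r/|z_k|) for z_k = -3: log(7/3) = 0.8473
Sum over inside zeros: 3.1297.
I(r) = log|p(0)| + (inside sum) = 2.7081 + 3.1297 = 5.8377.
Closed form (all zeros inside, monic): I(r) = n·log(r) = 3·log(7) = 5.8377. ✓

I(r) ≈ 5.8377.


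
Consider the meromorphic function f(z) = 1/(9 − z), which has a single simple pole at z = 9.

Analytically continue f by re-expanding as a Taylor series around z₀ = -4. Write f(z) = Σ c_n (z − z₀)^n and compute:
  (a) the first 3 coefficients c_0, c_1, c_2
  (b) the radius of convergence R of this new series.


Let w = z − z₀, so z = z₀ + w.
Then 9 − z = 9 − (z₀ + w) = (9 − z₀) − w = 13 − w.
f(z) = 1/(13 − w) = (1/(13)) · 1/(1 − w/(13)) = Σ_{n≥0} w^n / (13)^(n+1).
So c_n = 1/(13)^(n+1):
  c_0 = 1/(13)^1 = 1/13.
  c_1 = 1/(13)^2 = 1/169.
  c_2 = 1/(13)^3 = 1/2197.
The series is valid for |w/d| < 1, i.e. |z − z₀| < |d|.
Radius of convergence: R = |9 − z₀| = |13| = 13 (distance from z₀ to the singularity z = 9).

c_0 = 1/13, c_1 = 1/169, c_2 = 1/2197; R = 13.


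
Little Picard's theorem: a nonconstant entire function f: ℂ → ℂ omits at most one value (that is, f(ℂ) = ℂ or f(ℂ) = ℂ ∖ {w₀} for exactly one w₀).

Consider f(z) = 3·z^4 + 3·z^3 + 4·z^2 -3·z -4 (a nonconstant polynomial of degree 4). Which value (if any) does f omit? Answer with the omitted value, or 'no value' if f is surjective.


Little Picard bounds the complement of f(ℂ) to at most one point.
For every w ∈ ℂ, the equation p(z) − w = 0 is a nonconstant polynomial in z and hence has at least one root by the fundamental theorem of algebra. So p is surjective onto ℂ, omitting no value.

Omitted value: no value.


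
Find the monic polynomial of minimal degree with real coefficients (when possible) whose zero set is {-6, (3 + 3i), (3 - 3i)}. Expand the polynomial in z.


The polynomial is p(z) = ∏_{α ∈ S} (z − α), where S = {-6, (3 + 3i), (3 - 3i)}.
Expanding the product yields: p(z) = z^3 -18·z + 108.
Note conjugate pairs combine to real quadratics: (z − (3+3i))(z − (3−3i)) = z² − 6z + 18.
The resulting polynomial has degree 3 and real coefficients as required.

p(z) = z^3 -18·z + 108.


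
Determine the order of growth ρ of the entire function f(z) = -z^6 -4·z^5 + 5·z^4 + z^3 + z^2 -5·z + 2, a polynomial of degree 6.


|f(z)| ≤ Σ|c_k|·r^k = O(r^6) as r → ∞. Polynomial growth is O(e^{r^ε}) for every ε > 0 (since r^6/e^{r^ε} → 0), so ρ ≤ ε for all ε > 0, i.e. ρ = 0. Every nonconstant polynomial has order 0.
Therefore ρ = 0.

Order ρ = 0.


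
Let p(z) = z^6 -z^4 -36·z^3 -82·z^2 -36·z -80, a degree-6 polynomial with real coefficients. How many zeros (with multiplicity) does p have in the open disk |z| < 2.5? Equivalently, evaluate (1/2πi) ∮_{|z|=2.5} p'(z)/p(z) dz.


The zeros of p are: 4, (0 + 1i), (0 - 1i), -2, (-1 + 3i), (-1 - 3i).
Their magnitudes are: 4, 1, 1, 2, 3.162, 3.162.
Zeros with |z| < R = 2.5: (0 + 1i), (0 - 1i), -2.
Count = 3.
By the argument principle, (1/2πi) ∮_{|z|=R} p'(z)/p(z) dz equals exactly this count.

Number of zeros inside |z| < 2.5: 3.


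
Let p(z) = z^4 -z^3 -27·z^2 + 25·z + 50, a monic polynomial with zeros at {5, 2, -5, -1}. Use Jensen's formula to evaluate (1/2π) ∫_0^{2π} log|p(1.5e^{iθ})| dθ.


Zeros: -5, -1, 2, 5; r = 1.5.
Inside |z| < r: -1. Outside (|z| ≥ r): -5, 2, 5.
p(0) = 50, so log|p(0)| = log(50) = 3.9120.
Apply Jensen: I(r) = log|p(0)| + Σ_k log(r/|z_k|), summed over zeros inside |z| < r.
  log(r/|z_k|) for z_k = -1: log(1.5/1) = 0.4055
  Outside zeros (-5, 2, 5) contribute nothing to the Jensen sum.
Sum over inside zeros: 0.4055.
I(r) = log|p(0)| + (inside sum) = 3.9120 + 0.4055 = 4.3175.
Note: since some zeros are outside |z| ≤ r, the simplified n·log(r) form does NOT apply — only the inside zeros contribute.

I(r) ≈ 4.3175.


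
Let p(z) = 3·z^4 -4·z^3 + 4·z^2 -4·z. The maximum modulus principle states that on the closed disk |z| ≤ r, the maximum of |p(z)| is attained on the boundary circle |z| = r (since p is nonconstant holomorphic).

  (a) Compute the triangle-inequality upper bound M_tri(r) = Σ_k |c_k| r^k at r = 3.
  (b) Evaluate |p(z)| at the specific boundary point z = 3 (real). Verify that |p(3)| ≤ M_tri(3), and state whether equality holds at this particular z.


Coefficients: c_0 = 0, c_1 = -4, c_2 = 4, c_3 = -4, c_4 = 3. Radius r = 3.
Part (a). Triangle bound: M_tri(r) = Σ_k |c_k| r^k
  = |0|·3^0 + |-4|·3^1 + |4|·3^2 + |-4|·3^3 + |3|·3^4
  = 0 + 12 + 36 + 108 + 243 = 399.
This bounds M(r) := max_{|z|=r} |p(z)| from above; equality holds iff all terms c_k z^k can be made to align in phase at a single z on |z|=r.
Part (b). At z = 3 (real, on the circle |z| = r):
  p(3) = (0)·3^0 + (-4)·3^1 + (4)·3^2 + (-4)·3^3 + (3)·3^4 = 159.
  |p(3)| = 159.
Check: |p(3)| = 159 ≤ 399 = M_tri(3). ✓ Equality does not hold at z = 3 (the coefficients have mixed signs, so the terms do not all align in phase there).

M_tri(3) = 399; |p(3)| = 159; equality at z=3: no.


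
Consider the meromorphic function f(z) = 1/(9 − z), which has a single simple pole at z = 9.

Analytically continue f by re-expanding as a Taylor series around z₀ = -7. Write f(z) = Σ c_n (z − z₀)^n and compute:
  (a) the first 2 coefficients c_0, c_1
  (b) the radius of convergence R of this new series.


Let w = z − z₀, so z = z₀ + w.
Then 9 − z = 9 − (z₀ + w) = (9 − z₀) − w = 16 − w.
f(z) = 1/(16 − w) = (1/(16)) · 1/(1 − w/(16)) = Σ_{n≥0} w^n / (16)^(n+1).
So c_n = 1/(16)^(n+1):
  c_0 = 1/(16)^1 = 1/16.
  c_1 = 1/(16)^2 = 1/256.
The series is valid for |w/d| < 1, i.e. |z − z₀| < |d|.
Radius of convergence: R = |9 − z₀| = |16| = 16 (distance from z₀ to the singularity z = 9).

c_0 = 1/16, c_1 = 1/256; R = 16.


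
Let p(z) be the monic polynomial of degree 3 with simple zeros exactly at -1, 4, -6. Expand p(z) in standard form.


The polynomial is p(z) = ∏_{α ∈ S} (z − α), where S = {-1, 4, -6}.
Expanding the product yields: p(z) = z^3 + 3·z^2 -22·z -24.
The resulting polynomial has degree 3 and real coefficients as required.

p(z) = z^3 + 3·z^2 -22·z -24.


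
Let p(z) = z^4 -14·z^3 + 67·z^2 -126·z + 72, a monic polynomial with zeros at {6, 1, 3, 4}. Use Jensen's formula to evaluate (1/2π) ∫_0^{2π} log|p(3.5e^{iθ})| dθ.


Zeros: 1, 3, 4, 6; r = 3.5.
Inside |z| < r: 1, 3. Outside (|z| ≥ r): 4, 6.
p(0) = 72, so log|p(0)| = log(72) = 4.2767.
Apply Jensen: I(r) = log|p(0)| + Σ_k log(r/|z_k|), summed over zeros inside |z| < r.
  log(r/|z_k|) for z_k = 1: log(3.5/1) = 1.2528
  log(r/|z_k|) for z_k = 3: log(3.5/3) = 0.1542
  Outside zeros (4, 6) contribute nothing to the Jensen sum.
Sum over inside zeros: 1.4069.
I(r) = log|p(0)| + (inside sum) = 4.2767 + 1.4069 = 5.6836.
Note: since some zeros are outside |z| ≤ r, the simplified n·log(r) form does NOT apply — only the inside zeros contribute.

I(r) ≈ 5.6836.


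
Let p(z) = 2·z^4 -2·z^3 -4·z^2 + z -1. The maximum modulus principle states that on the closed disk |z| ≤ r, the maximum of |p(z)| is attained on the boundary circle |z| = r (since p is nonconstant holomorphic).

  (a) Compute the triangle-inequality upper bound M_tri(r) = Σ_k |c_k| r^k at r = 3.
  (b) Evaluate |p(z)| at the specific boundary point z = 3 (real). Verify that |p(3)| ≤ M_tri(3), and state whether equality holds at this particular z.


Coefficients: c_0 = -1, c_1 = 1, c_2 = -4, c_3 = -2, c_4 = 2. Radius r = 3.
Part (a). Triangle bound: M_tri(r) = Σ_k |c_k| r^k
  = |-1|·3^0 + |1|·3^1 + |-4|·3^2 + |-2|·3^3 + |2|·3^4
  = 1 + 3 + 36 + 54 + 162 = 256.
This bounds M(r) := max_{|z|=r} |p(z)| from above; equality holds iff all terms c_k z^k can be made to align in phase at a single z on |z|=r.
Part (b). At z = 3 (real, on the circle |z| = r):
  p(3) = (-1)·3^0 + (1)·3^1 + (-4)·3^2 + (-2)·3^3 + (2)·3^4 = 74.
  |p(3)| = 74.
Check: |p(3)| = 74 ≤ 256 = M_tri(3). ✓ Equality does not hold at z = 3 (the coefficients have mixed signs, so the terms do not all align in phase there).

M_tri(3) = 256; |p(3)| = 74; equality at z=3: no.


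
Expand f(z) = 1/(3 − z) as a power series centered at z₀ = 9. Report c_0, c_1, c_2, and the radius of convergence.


Let w = z − z₀, so z = z₀ + w.
Then 3 − z = 3 − (z₀ + w) = (3 − z₀) − w = -6 − w.
f(z) = 1/(-6 − w) = (1/(-6)) · 1/(1 − w/(-6)) = Σ_{n≥0} w^n / (-6)^(n+1).
So c_n = 1/(-6)^(n+1):
  c_0 = 1/(-6)^1 = -1/6.
  c_1 = 1/(-6)^2 = 1/36.
  c_2 = 1/(-6)^3 = -1/216.
The series is valid for |w/d| < 1, i.e. |z − z₀| < |d|.
Radius of convergence: R = |3 − z₀| = |-6| = 6 (distance from z₀ to the singularity z = 3).

c_0 = -1/6, c_1 = 1/36, c_2 = -1/216; R = 6.


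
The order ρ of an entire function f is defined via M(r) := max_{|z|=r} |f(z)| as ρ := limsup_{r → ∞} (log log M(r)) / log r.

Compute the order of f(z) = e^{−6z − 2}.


|e^{−6z − 2}| = e^{Re(-6·z) + -2} ≤ e^{6|z|^1 + -2} = e^{6r^1 + -2} on |z| = r, so ρ ≤ 1. Choosing z on |z|=r so that -6·z is real positive (always possible by picking arg z appropriately) gives |f(z)| = e^{6r^1 + -2}, matching the bound. The additive constant -2 does not affect log log M(r) ~ 1·log r. Hence ρ = 1.
Therefore ρ = 1.

Order ρ = 1.


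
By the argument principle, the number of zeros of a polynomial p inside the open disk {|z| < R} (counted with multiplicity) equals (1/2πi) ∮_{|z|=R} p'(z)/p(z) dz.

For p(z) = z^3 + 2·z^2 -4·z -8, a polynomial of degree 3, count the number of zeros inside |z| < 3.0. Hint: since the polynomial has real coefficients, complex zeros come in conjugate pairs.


The zeros of p are: -2, 2, -2.
Their magnitudes are: 2, 2, 2.
Zeros with |z| < R = 3.0: -2, 2, -2.
Count = 3.
By the argument principle, (1/2πi) ∮_{|z|=R} p'(z)/p(z) dz equals exactly this count.

Number of zeros inside |z| < 3.0: 3.


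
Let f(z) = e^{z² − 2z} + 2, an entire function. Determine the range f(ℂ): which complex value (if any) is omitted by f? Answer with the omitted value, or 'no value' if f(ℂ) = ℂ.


Little Picard bounds the complement of f(ℂ) to at most one point.
The exponent g(z) = z² − 2z is a nonconstant polynomial, hence surjective onto ℂ. So e^{g(z)} takes every value in {e^w : w ∈ ℂ} = ℂ ∖ {0}. Adding 2 shifts the range to ℂ ∖ {2}. f omits exactly 2.

Omitted value: 2.


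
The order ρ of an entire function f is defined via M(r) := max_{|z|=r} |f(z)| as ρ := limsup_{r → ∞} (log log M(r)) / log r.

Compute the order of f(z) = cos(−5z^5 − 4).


Write cos(w) = (e^{iw} ± e^{−iw})/(2 or 2i), so |cos(w)| ≤ e^{|w|}. With w = −5z^5 − 4, |w| ≤ 5r^5 + 4 on |z|=r, giving M(r) ≤ e^{5r^5 + 4} and ρ ≤ 5. For the lower bound, choose z on |z|=r with -5z^5 purely imaginary of modulus 5r^5; then |cos(−5z^5 − 4)| grows like e^{5r^5}/2, so ρ ≥ 5. Hence ρ = 5.
Therefore ρ = 5.

Order ρ = 5.


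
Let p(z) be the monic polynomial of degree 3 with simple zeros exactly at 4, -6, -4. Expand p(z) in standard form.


The polynomial is p(z) = ∏_{α ∈ S} (z − α), where S = {4, -6, -4}.
Expanding the product yields: p(z) = z^3 + 6·z^2 -16·z -96.
The resulting polynomial has degree 3 and real coefficients as required.

p(z) = z^3 + 6·z^2 -16·z -96.


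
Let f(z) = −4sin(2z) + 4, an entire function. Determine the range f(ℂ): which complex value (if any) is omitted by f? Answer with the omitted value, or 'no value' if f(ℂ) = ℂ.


Little Picard bounds the complement of f(ℂ) to at most one point.
sin is entire and surjective onto ℂ: for every w ∈ ℂ, sin(ζ) = w has a solution ζ ∈ ℂ (e.g., via the complex inverse arcsin). With ζ = 2z this gives z = ζ/(2). Then -4·sin(2z) takes every value in -4·ℂ = ℂ, and adding 4 is a bijection of ℂ. So f is surjective and omits no value. (Note: only on the real line is sin bounded by [−1, 1].)

Omitted value: no value.


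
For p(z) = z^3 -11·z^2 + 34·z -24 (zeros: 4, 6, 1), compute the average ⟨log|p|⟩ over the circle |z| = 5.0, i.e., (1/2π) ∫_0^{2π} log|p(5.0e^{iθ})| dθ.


Zeros: 1, 4, 6; r = 5.0.
Inside |z| < r: 1, 4. Outside (|z| ≥ r): 6.
p(0) = -24, so log|p(0)| = log(24) = 3.1781.
Apply Jensen: I(r) = log|p(0)| + Σ_k log(r/|z_k|), summed over zeros inside |z| < r.
  log(r/|z_k|) for z_k = 4: log(5.0/4) = 0.2231
  log(r/|z_k|) for z_k = 1: log(5.0/1) = 1.6094
  Outside zeros (6) contribute nothing to the Jensen sum.
Sum over inside zeros: 1.8326.
I(r) = log|p(0)| + (inside sum) = 3.1781 + 1.8326 = 5.0106.
Note: since some zeros are outside |z| ≤ r, the simplified n·log(r) form does NOT apply — only the inside zeros contribute.

I(r) ≈ 5.0106.


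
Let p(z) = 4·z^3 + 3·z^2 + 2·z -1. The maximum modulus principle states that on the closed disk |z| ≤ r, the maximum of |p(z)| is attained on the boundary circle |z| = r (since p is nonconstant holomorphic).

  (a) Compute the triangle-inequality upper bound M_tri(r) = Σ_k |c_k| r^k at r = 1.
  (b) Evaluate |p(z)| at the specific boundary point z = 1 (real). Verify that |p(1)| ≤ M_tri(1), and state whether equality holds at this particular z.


Coefficients: c_0 = -1, c_1 = 2, c_2 = 3, c_3 = 4. Radius r = 1.
Part (a). Triangle bound: M_tri(r) = Σ_k |c_k| r^k
  = |-1|·1^0 + |2|·1^1 + |3|·1^2 + |4|·1^3
  = 1 + 2 + 3 + 4 = 10.
This bounds M(r) := max_{|z|=r} |p(z)| from above; equality holds iff all terms c_k z^k can be made to align in phase at a single z on |z|=r.
Part (b). At z = 1 (real, on the circle |z| = r):
  p(1) = (-1)·1^0 + (2)·1^1 + (3)·1^2 + (4)·1^3 = 8.
  |p(1)| = 8.
Check: |p(1)| = 8 ≤ 10 = M_tri(1). ✓ Equality does not hold at z = 1 (the coefficients have mixed signs, so the terms do not all align in phase there).

M_tri(1) = 10; |p(1)| = 8; equality at z=1: no.


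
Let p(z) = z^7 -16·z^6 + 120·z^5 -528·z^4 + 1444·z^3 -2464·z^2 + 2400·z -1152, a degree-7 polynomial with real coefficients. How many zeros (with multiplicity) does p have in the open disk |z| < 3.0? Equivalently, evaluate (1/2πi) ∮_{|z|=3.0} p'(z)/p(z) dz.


The zeros of p are: (2 + 2i), (2 - 2i), 4, (3 + 3i), (3 - 3i), (1 + 1i), (1 - 1i).
Their magnitudes are: 2.828, 2.828, 4, 4.243, 4.243, 1.414, 1.414.
Zeros with |z| < R = 3.0: (2 + 2i), (2 - 2i), (1 + 1i), (1 - 1i).
Count = 4.
By the argument principle, (1/2πi) ∮_{|z|=R} p'(z)/p(z) dz equals exactly this count.

Number of zeros inside |z| < 3.0: 4.


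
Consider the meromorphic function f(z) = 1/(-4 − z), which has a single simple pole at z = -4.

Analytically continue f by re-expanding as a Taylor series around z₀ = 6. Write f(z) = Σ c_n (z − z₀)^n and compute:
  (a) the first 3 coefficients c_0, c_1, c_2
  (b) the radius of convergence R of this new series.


Let w = z − z₀, so z = z₀ + w.
Then -4 − z = -4 − (z₀ + w) = (-4 − z₀) − w = -10 − w.
f(z) = 1/(-10 − w) = (1/(-10)) · 1/(1 − w/(-10)) = Σ_{n≥0} w^n / (-10)^(n+1).
So c_n = 1/(-10)^(n+1):
  c_0 = 1/(-10)^1 = -1/10.
  c_1 = 1/(-10)^2 = 1/100.
  c_2 = 1/(-10)^3 = -1/1000.
The series is valid for |w/d| < 1, i.e. |z − z₀| < |d|.
Radius of convergence: R = |-4 − z₀| = |-10| = 10 (distance from z₀ to the singularity z = -4).

c_0 = -1/10, c_1 = 1/100, c_2 = -1/1000; R = 10.


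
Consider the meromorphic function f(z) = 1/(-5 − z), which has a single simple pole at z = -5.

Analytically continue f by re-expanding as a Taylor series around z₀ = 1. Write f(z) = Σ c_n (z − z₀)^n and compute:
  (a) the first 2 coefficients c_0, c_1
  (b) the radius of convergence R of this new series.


Let w = z − z₀, so z = z₀ + w.
Then -5 − z = -5 − (z₀ + w) = (-5 − z₀) − w = -6 − w.
f(z) = 1/(-6 − w) = (1/(-6)) · 1/(1 − w/(-6)) = Σ_{n≥0} w^n / (-6)^(n+1).
So c_n = 1/(-6)^(n+1):
  c_0 = 1/(-6)^1 = -1/6.
  c_1 = 1/(-6)^2 = 1/36.
The series is valid for |w/d| < 1, i.e. |z − z₀| < |d|.
Radius of convergence: R = |-5 − z₀| = |-6| = 6 (distance from z₀ to the singularity z = -5).

c_0 = -1/6, c_1 = 1/36; R = 6.


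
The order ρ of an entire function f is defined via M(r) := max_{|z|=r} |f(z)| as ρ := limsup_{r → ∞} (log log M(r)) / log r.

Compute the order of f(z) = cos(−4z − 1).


cos(w) is a linear combination of e^{iw} and e^{−iw} (or e^w, e^{−w} in the hyperbolic case), so |cos(w)| ≤ e^{|w|}. With w = −4z − 1, |w| ≤ 4|z| + 1 = 4r + 1 on |z| = r, giving M(r) ≤ e^{4r + 1}, so ρ ≤ 1. On a suitable ray (z = it for sin/cos; z = t for sinh/cosh, t real → ∞), |cos(−4z − 1)| grows like e^{4|t|}/2, so ρ ≥ 1. Hence ρ = 1.
Therefore ρ = 1.

Order ρ = 1.


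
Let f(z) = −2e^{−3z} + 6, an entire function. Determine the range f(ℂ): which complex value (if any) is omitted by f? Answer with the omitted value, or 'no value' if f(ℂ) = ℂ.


Little Picard bounds the complement of f(ℂ) to at most one point.
e^{−3z} is never zero on ℂ, so -2·e^{−3z} takes every value in ℂ ∖ {0}. Adding 6 shifts the range to ℂ ∖ {6}. Thus f omits exactly the value 6.

Omitted value: 6.


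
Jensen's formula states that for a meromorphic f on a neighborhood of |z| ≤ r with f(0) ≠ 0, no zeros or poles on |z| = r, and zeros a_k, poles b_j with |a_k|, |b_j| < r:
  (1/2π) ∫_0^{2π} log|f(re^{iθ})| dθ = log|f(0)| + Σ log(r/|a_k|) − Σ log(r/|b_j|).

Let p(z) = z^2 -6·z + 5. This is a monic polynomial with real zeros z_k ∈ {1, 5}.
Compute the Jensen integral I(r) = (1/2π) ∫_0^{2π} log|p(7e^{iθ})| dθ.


Zeros: 1, 5; r = 7.
Inside |z| < r: 1, 5. Outside (|z| ≥ r): ∅.
p(0) = 5, so log|p(0)| = log(5) = 1.6094.
Apply Jensen: I(r) = log|p(0)| + Σ_k log(r/|z_k|), summed over zeros inside |z| < r.
  log(r/|z_k|) for z_k = 1: log(7/1) = 1.9459
  log(r/|z_k|) for z_k = 5: log(7/5) = 0.3365
Sum over inside zeros: 2.2824.
I(r) = log|p(0)| + (inside sum) = 1.6094 + 2.2824 = 3.8918.
Closed form (all zeros inside, monic): I(r) = n·log(r) = 2·log(7) = 3.8918. ✓

I(r) ≈ 3.8918.


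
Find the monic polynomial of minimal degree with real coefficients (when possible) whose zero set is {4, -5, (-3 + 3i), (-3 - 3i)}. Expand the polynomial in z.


The polynomial is p(z) = ∏_{α ∈ S} (z − α), where S = {4, -5, (-3 + 3i), (-3 - 3i)}.
Expanding the product yields: p(z) = z^4 + 7·z^3 + 4·z^2 -102·z -360.
Note conjugate pairs combine to real quadratics: (z − (-3+3i))(z − (-3−3i)) = z² + 6z + 18.
The resulting polynomial has degree 4 and real coefficients as required.

p(z) = z^4 + 7·z^3 + 4·z^2 -102·z -360.


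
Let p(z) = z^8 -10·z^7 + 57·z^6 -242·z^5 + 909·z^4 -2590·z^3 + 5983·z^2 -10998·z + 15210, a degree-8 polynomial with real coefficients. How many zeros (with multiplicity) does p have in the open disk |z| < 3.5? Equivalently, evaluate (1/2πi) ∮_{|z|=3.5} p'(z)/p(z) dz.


The zeros of p are: (0 + 3i), (0 - 3i), (-1 + 3i), (-1 - 3i), (3 + 2i), (3 - 2i), (3 + 2i), (3 - 2i).
Their magnitudes are: 3, 3, 3.162, 3.162, 3.606, 3.606, 3.606, 3.606.
Zeros with |z| < R = 3.5: (0 + 3i), (0 - 3i), (-1 + 3i), (-1 - 3i).
Count = 4.
By the argument principle, (1/2πi) ∮_{|z|=R} p'(z)/p(z) dz equals exactly this count.

Number of zeros inside |z| < 3.5: 4.


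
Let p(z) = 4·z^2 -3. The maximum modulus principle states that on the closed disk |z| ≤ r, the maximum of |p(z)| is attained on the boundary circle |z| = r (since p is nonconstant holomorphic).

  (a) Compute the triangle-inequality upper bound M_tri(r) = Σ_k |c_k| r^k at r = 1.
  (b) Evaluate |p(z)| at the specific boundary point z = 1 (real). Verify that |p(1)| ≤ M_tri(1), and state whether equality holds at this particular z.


Coefficients: c_0 = -3, c_1 = 0, c_2 = 4. Radius r = 1.
Part (a). Triangle bound: M_tri(r) = Σ_k |c_k| r^k
  = |-3|·1^0 + |0|·1^1 + |4|·1^2
  = 3 + 0 + 4 = 7.
This bounds M(r) := max_{|z|=r} |p(z)| from above; equality holds iff all terms c_k z^k can be made to align in phase at a single z on |z|=r.
Part (b). At z = 1 (real, on the circle |z| = r):
  p(1) = (-3)·1^0 + (0)·1^1 + (4)·1^2 = 1.
  |p(1)| = 1.
Check: |p(1)| = 1 ≤ 7 = M_tri(1). ✓ Equality does not hold at z = 1 (the coefficients have mixed signs, so the terms do not all align in phase there).

M_tri(1) = 7; |p(1)| = 1; equality at z=1: no.


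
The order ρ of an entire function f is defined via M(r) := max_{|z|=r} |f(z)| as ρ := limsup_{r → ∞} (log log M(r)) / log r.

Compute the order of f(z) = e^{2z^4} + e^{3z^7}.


Each summand is entire of order 4 and 7 respectively (as in the single-exponential case). The order of a sum is at most the max of the orders, so ρ ≤ 7. For the lower bound: on |z|=r choose arg z so that 3z^7 is real positive; then |e^{3z^7}| = e^{3r^7} while |e^{2z^4}| ≤ e^{2r^4} = o(e^{3r^7}). So |f| ≥ e^{3r^7}(1 − o(1)) and ρ ≥ 7. Hence ρ = max(4, 7) = 7.
Therefore ρ = 7.

Order ρ = 7.


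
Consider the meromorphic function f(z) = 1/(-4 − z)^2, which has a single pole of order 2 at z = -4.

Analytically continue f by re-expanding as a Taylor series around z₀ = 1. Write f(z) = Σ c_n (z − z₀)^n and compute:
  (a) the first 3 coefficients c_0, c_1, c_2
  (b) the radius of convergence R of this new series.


Let w = z − z₀, so z = z₀ + w.
Then -4 − z = -4 − (z₀ + w) = (-4 − z₀) − w = -5 − w.
f(z) = 1/(-5 − w)^2 = (1/(-5)^2) · (1 − w/(-5))^{−2}.
By the binomial series (1−u)^{−2} = Σ_{n≥0} C(n+1, 1) u^n for |u|<1, with u = w/(-5):
  c_n = C(n+1, 1) / (-5)^(n+2).
  c_0 = 1/(-5)^2 = 1/25.
  c_1 = 2/(-5)^3 = -2/125.
  c_2 = 3/(-5)^4 = 3/625.
The series is valid for |w/d| < 1, i.e. |z − z₀| < |d|.
Radius of convergence: R = |-4 − z₀| = |-5| = 5 (distance from z₀ to the singularity z = -4).

c_0 = 1/25, c_1 = -2/125, c_2 = 3/625; R = 5.


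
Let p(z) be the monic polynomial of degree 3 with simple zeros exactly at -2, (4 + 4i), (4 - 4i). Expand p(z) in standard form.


The polynomial is p(z) = ∏_{α ∈ S} (z − α), where S = {-2, (4 + 4i), (4 - 4i)}.
Expanding the product yields: p(z) = z^3 -6·z^2 + 16·z + 64.
Note conjugate pairs combine to real quadratics: (z − (4+4i))(z − (4−4i)) = z² − 8z + 32.
The resulting polynomial has degree 3 and real coefficients as required.

p(z) = z^3 -6·z^2 + 16·z + 64.


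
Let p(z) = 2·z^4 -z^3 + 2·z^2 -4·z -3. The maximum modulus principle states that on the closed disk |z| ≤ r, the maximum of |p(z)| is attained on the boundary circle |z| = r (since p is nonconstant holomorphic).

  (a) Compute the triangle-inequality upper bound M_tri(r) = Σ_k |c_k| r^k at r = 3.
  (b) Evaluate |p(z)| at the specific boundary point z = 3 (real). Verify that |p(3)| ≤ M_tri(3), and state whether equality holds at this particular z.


Coefficients: c_0 = -3, c_1 = -4, c_2 = 2, c_3 = -1, c_4 = 2. Radius r = 3.
Part (a). Triangle bound: M_tri(r) = Σ_k |c_k| r^k
  = |-3|·3^0 + |-4|·3^1 + |2|·3^2 + |-1|·3^3 + |2|·3^4
  = 3 + 12 + 18 + 27 + 162 = 222.
This bounds M(r) := max_{|z|=r} |p(z)| from above; equality holds iff all terms c_k z^k can be made to align in phase at a single z on |z|=r.
Part (b). At z = 3 (real, on the circle |z| = r):
  p(3) = (-3)·3^0 + (-4)·3^1 + (2)·3^2 + (-1)·3^3 + (2)·3^4 = 138.
  |p(3)| = 138.
Check: |p(3)| = 138 ≤ 222 = M_tri(3). ✓ Equality does not hold at z = 3 (the coefficients have mixed signs, so the terms do not all align in phase there).

M_tri(3) = 222; |p(3)| = 138; equality at z=3: no.


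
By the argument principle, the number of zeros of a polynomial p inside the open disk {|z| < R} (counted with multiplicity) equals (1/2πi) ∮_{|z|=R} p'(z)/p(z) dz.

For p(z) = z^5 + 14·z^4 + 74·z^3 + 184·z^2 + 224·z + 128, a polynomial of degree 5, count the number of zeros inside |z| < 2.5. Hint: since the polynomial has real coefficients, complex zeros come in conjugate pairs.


The zeros of p are: -4, -4, -4, (-1 + 1i), (-1 - 1i).
Their magnitudes are: 4, 4, 4, 1.414, 1.414.
Zeros with |z| < R = 2.5: (-1 + 1i), (-1 - 1i).
Count = 2.
By the argument principle, (1/2πi) ∮_{|z|=R} p'(z)/p(z) dz equals exactly this count.

Number of zeros inside |z| < 2.5: 2.


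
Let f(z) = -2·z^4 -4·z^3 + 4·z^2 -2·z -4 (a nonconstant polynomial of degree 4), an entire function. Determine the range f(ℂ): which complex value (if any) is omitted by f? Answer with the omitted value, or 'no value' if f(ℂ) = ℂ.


Little Picard bounds the complement of f(ℂ) to at most one point.
For every w ∈ ℂ, the equation p(z) − w = 0 is a nonconstant polynomial in z and hence has at least one root by the fundamental theorem of algebra. So p is surjective onto ℂ, omitting no value.

Omitted value: no value.


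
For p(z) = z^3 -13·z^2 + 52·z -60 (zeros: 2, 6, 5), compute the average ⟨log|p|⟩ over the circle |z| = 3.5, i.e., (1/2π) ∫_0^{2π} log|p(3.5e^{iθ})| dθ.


Zeros: 2, 5, 6; r = 3.5.
Inside |z| < r: 2. Outside (|z| ≥ r): 5, 6.
p(0) = -60, so log|p(0)| = log(60) = 4.0943.
Apply Jensen: I(r) = log|p(0)| + Σ_k log(r/|z_k|), summed over zeros inside |z| < r.
  log(r/|z_k|) for z_k = 2: log(3.5/2) = 0.5596
  Outside zeros (5, 6) contribute nothing to the Jensen sum.
Sum over inside zeros: 0.5596.
I(r) = log|p(0)| + (inside sum) = 4.0943 + 0.5596 = 4.6540.
Note: since some zeros are outside |z| ≤ r, the simplified n·log(r) form does NOT apply — only the inside zeros contribute.

I(r) ≈ 4.6540.


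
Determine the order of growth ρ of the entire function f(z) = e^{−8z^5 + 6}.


|e^{−8z^5 + 6}| = e^{Re(-8·z^5) + 6} ≤ e^{8|z|^5 + 6} = e^{8r^5 + 6} on |z| = r, so ρ ≤ 5. Choosing z on |z|=r so that -8·z^5 is real positive (always possible by picking arg z appropriately) gives |f(z)| = e^{8r^5 + 6}, matching the bound. The additive constant 6 does not affect log log M(r) ~ 5·log r. Hence ρ = 5.
Therefore ρ = 5.

Order ρ = 5.


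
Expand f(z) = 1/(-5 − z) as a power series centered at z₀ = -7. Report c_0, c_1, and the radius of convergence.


Let w = z − z₀, so z = z₀ + w.
Then -5 − z = -5 − (z₀ + w) = (-5 − z₀) − w = 2 − w.
f(z) = 1/(2 − w) = (1/(2)) · 1/(1 − w/(2)) = Σ_{n≥0} w^n / (2)^(n+1).
So c_n = 1/(2)^(n+1):
  c_0 = 1/(2)^1 = 1/2.
  c_1 = 1/(2)^2 = 1/4.
The series is valid for |w/d| < 1, i.e. |z − z₀| < |d|.
Radius of convergence: R = |-5 − z₀| = |2| = 2 (distance from z₀ to the singularity z = -5).

c_0 = 1/2, c_1 = 1/4; R = 2.


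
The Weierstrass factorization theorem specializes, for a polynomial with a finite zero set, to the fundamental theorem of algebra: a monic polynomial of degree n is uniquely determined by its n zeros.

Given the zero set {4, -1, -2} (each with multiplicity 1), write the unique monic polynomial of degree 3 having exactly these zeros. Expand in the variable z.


The polynomial is p(z) = ∏_{α ∈ S} (z − α), where S = {4, -1, -2}.
Expanding the product yields: p(z) = z^3 -z^2 -10·z -8.
The resulting polynomial has degree 3 and real coefficients as required.

p(z) = z^3 -z^2 -10·z -8.


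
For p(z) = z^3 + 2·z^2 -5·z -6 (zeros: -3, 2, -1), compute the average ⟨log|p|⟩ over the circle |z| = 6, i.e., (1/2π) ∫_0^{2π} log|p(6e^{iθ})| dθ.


Zeros: -3, -1, 2; r = 6.
Inside |z| < r: -3, -1, 2. Outside (|z| ≥ r): ∅.
p(0) = -6, so log|p(0)| = log(6) = 1.7918.
Apply Jensen: I(r) = log|p(0)| + Σ_k log(r/|z_k|), summed over zeros inside |z| < r.
  log(r/|z_k|) for z_k = -3: log(6/3) = 0.6931
  log(r/|z_k|) for z_k = 2: log(6/2) = 1.0986
  log(r/|z_k|) for z_k = -1: log(6/1) = 1.7918
Sum over inside zeros: 3.5835.
I(r) = log|p(0)| + (inside sum) = 1.7918 + 3.5835 = 5.3753.
Closed form (all zeros inside, monic): I(r) = n·log(r) = 3·log(6) = 5.3753. ✓

I(r) ≈ 5.3753.


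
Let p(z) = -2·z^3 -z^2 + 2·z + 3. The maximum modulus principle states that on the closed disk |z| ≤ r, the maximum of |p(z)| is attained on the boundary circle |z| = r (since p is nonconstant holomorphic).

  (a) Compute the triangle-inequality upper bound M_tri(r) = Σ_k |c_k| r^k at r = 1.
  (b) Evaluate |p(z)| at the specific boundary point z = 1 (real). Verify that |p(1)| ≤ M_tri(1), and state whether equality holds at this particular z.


Coefficients: c_0 = 3, c_1 = 2, c_2 = -1, c_3 = -2. Radius r = 1.
Part (a). Triangle bound: M_tri(r) = Σ_k |c_k| r^k
  = |3|·1^0 + |2|·1^1 + |-1|·1^2 + |-2|·1^3
  = 3 + 2 + 1 + 2 = 8.
This bounds M(r) := max_{|z|=r} |p(z)| from above; equality holds iff all terms c_k z^k can be made to align in phase at a single z on |z|=r.
Part (b). At z = 1 (real, on the circle |z| = r):
  p(1) = (3)·1^0 + (2)·1^1 + (-1)·1^2 + (-2)·1^3 = 2.
  |p(1)| = 2.
Check: |p(1)| = 2 ≤ 8 = M_tri(1). ✓ Equality does not hold at z = 1 (the coefficients have mixed signs, so the terms do not all align in phase there).

M_tri(1) = 8; |p(1)| = 2; equality at z=1: no.


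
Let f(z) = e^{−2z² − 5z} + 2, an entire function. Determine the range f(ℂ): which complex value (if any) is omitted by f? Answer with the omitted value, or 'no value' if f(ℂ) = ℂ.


Little Picard bounds the complement of f(ℂ) to at most one point.
The exponent g(z) = −2z² − 5z is a nonconstant polynomial, hence surjective onto ℂ. So e^{g(z)} takes every value in {e^w : w ∈ ℂ} = ℂ ∖ {0}. Adding 2 shifts the range to ℂ ∖ {2}. f omits exactly 2.

Omitted value: 2.


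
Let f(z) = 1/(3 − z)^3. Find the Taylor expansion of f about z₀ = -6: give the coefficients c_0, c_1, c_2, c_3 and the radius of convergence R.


Let w = z − z₀, so z = z₀ + w.
Then 3 − z = 3 − (z₀ + w) = (3 − z₀) − w = 9 − w.
f(z) = 1/(9 − w)^3 = (1/(9)^3) · (1 − w/(9))^{−3}.
By the binomial series (1−u)^{−3} = Σ_{n≥0} C(n+2, 2) u^n for |u|<1, with u = w/(9):
  c_n = C(n+2, 2) / (9)^(n+3).
  c_0 = 1/(9)^3 = 1/729.
  c_1 = 3/(9)^4 = 1/2187.
  c_2 = 6/(9)^5 = 2/19683.
  c_3 = 10/(9)^6 = 10/531441.
The series is valid for |w/d| < 1, i.e. |z − z₀| < |d|.
Radius of convergence: R = |3 − z₀| = |9| = 9 (distance from z₀ to the singularity z = 3).

c_0 = 1/729, c_1 = 1/2187, c_2 = 2/19683, c_3 = 10/531441; R = 9.


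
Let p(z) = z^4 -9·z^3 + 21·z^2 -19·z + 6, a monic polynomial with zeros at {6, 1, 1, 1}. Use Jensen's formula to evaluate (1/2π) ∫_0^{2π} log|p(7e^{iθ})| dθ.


Zeros: 1, 1, 1, 6; r = 7.
Inside |z| < r: 1, 1, 1, 6. Outside (|z| ≥ r): ∅.
p(0) = 6, so log|p(0)| = log(6) = 1.7918.
Apply Jensen: I(r) = log|p(0)| + Σ_k log(r/|z_k|), summed over zeros inside |z| < r.
  log(r/|z_k|) for z_k = 6: log(7/6) = 0.1542
  log(r/|z_k|) for z_k = 1: log(7/1) = 1.9459
  log(r/|z_k|) for z_k = 1: log(7/1) = 1.9459
  log(r/|z_k|) for z_k = 1: log(7/1) = 1.9459
Sum over inside zeros: 5.9919.
I(r) = log|p(0)| + (inside sum) = 1.7918 + 5.9919 = 7.7836.
Closed form (all zeros inside, monic): I(r) = n·log(r) = 4·log(7) = 7.7836. ✓

I(r) ≈ 7.7836.


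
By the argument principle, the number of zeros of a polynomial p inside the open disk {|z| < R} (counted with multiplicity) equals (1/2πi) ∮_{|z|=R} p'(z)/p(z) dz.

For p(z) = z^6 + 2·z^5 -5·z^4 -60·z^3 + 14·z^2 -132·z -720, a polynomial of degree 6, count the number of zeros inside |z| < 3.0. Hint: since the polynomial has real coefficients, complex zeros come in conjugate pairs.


The zeros of p are: (-3 + 3i), (-3 - 3i), -2, 4, (1 + 2i), (1 - 2i).
Their magnitudes are: 4.243, 4.243, 2, 4, 2.236, 2.236.
Zeros with |z| < R = 3.0: -2, (1 + 2i), (1 - 2i).
Count = 3.
By the argument principle, (1/2πi) ∮_{|z|=R} p'(z)/p(z) dz equals exactly this count.

Number of zeros inside |z| < 3.0: 3.


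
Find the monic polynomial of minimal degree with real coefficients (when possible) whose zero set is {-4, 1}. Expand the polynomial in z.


The polynomial is p(z) = ∏_{α ∈ S} (z − α), where S = {-4, 1}.
Expanding the product yields: p(z) = z^2 + 3·z -4.
The resulting polynomial has degree 2 and real coefficients as required.

p(z) = z^2 + 3·z -4.


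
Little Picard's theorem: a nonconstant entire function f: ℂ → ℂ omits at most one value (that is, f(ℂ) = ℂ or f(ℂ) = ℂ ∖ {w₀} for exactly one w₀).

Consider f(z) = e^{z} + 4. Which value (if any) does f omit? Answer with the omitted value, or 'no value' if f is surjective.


Little Picard bounds the complement of f(ℂ) to at most one point.
e^{z} is never zero on ℂ, so 1·e^{z} takes every value in ℂ ∖ {0}. Adding 4 shifts the range to ℂ ∖ {4}. Thus f omits exactly the value 4.

Omitted value: 4.
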